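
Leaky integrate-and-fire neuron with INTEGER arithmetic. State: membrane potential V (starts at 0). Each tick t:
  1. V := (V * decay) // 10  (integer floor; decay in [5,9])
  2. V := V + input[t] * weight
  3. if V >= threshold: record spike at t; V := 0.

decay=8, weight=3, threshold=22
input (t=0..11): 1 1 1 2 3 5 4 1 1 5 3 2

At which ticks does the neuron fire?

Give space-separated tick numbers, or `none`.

Answer: 5 9

Derivation:
t=0: input=1 -> V=3
t=1: input=1 -> V=5
t=2: input=1 -> V=7
t=3: input=2 -> V=11
t=4: input=3 -> V=17
t=5: input=5 -> V=0 FIRE
t=6: input=4 -> V=12
t=7: input=1 -> V=12
t=8: input=1 -> V=12
t=9: input=5 -> V=0 FIRE
t=10: input=3 -> V=9
t=11: input=2 -> V=13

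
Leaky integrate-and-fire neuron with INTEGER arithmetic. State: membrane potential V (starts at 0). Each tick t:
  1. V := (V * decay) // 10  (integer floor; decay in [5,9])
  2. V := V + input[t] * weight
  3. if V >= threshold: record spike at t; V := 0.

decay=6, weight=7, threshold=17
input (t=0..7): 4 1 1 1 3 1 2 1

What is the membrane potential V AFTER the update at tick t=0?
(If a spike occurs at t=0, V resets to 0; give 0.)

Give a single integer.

Answer: 0

Derivation:
t=0: input=4 -> V=0 FIRE
t=1: input=1 -> V=7
t=2: input=1 -> V=11
t=3: input=1 -> V=13
t=4: input=3 -> V=0 FIRE
t=5: input=1 -> V=7
t=6: input=2 -> V=0 FIRE
t=7: input=1 -> V=7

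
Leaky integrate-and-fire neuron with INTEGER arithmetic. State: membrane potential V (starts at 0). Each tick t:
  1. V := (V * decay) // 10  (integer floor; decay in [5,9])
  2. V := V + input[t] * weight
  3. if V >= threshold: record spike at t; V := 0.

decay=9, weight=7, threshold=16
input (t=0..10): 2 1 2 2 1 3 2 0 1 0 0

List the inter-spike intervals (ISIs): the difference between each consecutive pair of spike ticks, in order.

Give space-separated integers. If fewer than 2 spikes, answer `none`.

Answer: 2 2 3

Derivation:
t=0: input=2 -> V=14
t=1: input=1 -> V=0 FIRE
t=2: input=2 -> V=14
t=3: input=2 -> V=0 FIRE
t=4: input=1 -> V=7
t=5: input=3 -> V=0 FIRE
t=6: input=2 -> V=14
t=7: input=0 -> V=12
t=8: input=1 -> V=0 FIRE
t=9: input=0 -> V=0
t=10: input=0 -> V=0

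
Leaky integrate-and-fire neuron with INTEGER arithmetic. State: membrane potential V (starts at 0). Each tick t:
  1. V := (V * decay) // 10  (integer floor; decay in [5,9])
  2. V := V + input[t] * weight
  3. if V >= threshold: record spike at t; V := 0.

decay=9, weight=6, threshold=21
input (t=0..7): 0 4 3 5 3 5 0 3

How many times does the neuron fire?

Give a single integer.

Answer: 3

Derivation:
t=0: input=0 -> V=0
t=1: input=4 -> V=0 FIRE
t=2: input=3 -> V=18
t=3: input=5 -> V=0 FIRE
t=4: input=3 -> V=18
t=5: input=5 -> V=0 FIRE
t=6: input=0 -> V=0
t=7: input=3 -> V=18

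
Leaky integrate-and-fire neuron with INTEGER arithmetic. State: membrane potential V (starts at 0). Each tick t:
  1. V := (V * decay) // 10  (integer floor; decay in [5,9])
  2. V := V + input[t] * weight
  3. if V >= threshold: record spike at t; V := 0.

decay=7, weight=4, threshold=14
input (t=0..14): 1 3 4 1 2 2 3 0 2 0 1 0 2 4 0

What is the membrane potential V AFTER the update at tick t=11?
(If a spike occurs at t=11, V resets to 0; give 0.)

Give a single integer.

t=0: input=1 -> V=4
t=1: input=3 -> V=0 FIRE
t=2: input=4 -> V=0 FIRE
t=3: input=1 -> V=4
t=4: input=2 -> V=10
t=5: input=2 -> V=0 FIRE
t=6: input=3 -> V=12
t=7: input=0 -> V=8
t=8: input=2 -> V=13
t=9: input=0 -> V=9
t=10: input=1 -> V=10
t=11: input=0 -> V=7
t=12: input=2 -> V=12
t=13: input=4 -> V=0 FIRE
t=14: input=0 -> V=0

Answer: 7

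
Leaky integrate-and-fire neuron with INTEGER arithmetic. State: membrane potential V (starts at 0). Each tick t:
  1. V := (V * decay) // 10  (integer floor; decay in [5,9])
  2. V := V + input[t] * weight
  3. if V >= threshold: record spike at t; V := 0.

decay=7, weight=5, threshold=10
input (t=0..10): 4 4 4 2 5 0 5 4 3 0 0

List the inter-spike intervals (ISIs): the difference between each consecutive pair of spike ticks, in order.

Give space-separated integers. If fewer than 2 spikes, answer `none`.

Answer: 1 1 1 1 2 1 1

Derivation:
t=0: input=4 -> V=0 FIRE
t=1: input=4 -> V=0 FIRE
t=2: input=4 -> V=0 FIRE
t=3: input=2 -> V=0 FIRE
t=4: input=5 -> V=0 FIRE
t=5: input=0 -> V=0
t=6: input=5 -> V=0 FIRE
t=7: input=4 -> V=0 FIRE
t=8: input=3 -> V=0 FIRE
t=9: input=0 -> V=0
t=10: input=0 -> V=0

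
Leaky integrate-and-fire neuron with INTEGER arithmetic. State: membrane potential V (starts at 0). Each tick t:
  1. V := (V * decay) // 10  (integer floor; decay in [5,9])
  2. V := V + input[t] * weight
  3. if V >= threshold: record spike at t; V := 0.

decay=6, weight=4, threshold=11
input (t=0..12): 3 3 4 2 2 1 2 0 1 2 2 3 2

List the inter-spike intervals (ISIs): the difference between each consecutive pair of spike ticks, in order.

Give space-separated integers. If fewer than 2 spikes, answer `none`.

t=0: input=3 -> V=0 FIRE
t=1: input=3 -> V=0 FIRE
t=2: input=4 -> V=0 FIRE
t=3: input=2 -> V=8
t=4: input=2 -> V=0 FIRE
t=5: input=1 -> V=4
t=6: input=2 -> V=10
t=7: input=0 -> V=6
t=8: input=1 -> V=7
t=9: input=2 -> V=0 FIRE
t=10: input=2 -> V=8
t=11: input=3 -> V=0 FIRE
t=12: input=2 -> V=8

Answer: 1 1 2 5 2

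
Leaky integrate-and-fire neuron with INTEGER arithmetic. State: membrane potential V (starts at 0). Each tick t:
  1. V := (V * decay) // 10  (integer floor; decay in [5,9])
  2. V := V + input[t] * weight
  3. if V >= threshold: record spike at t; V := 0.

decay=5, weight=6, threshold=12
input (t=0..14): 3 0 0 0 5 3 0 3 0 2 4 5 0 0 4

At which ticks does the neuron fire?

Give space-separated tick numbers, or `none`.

t=0: input=3 -> V=0 FIRE
t=1: input=0 -> V=0
t=2: input=0 -> V=0
t=3: input=0 -> V=0
t=4: input=5 -> V=0 FIRE
t=5: input=3 -> V=0 FIRE
t=6: input=0 -> V=0
t=7: input=3 -> V=0 FIRE
t=8: input=0 -> V=0
t=9: input=2 -> V=0 FIRE
t=10: input=4 -> V=0 FIRE
t=11: input=5 -> V=0 FIRE
t=12: input=0 -> V=0
t=13: input=0 -> V=0
t=14: input=4 -> V=0 FIRE

Answer: 0 4 5 7 9 10 11 14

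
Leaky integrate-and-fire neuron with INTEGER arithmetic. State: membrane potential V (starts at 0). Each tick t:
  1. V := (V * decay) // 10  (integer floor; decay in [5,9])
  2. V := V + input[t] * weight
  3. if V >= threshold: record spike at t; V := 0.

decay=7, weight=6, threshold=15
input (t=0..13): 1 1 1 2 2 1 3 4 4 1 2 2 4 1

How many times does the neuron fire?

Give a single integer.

t=0: input=1 -> V=6
t=1: input=1 -> V=10
t=2: input=1 -> V=13
t=3: input=2 -> V=0 FIRE
t=4: input=2 -> V=12
t=5: input=1 -> V=14
t=6: input=3 -> V=0 FIRE
t=7: input=4 -> V=0 FIRE
t=8: input=4 -> V=0 FIRE
t=9: input=1 -> V=6
t=10: input=2 -> V=0 FIRE
t=11: input=2 -> V=12
t=12: input=4 -> V=0 FIRE
t=13: input=1 -> V=6

Answer: 6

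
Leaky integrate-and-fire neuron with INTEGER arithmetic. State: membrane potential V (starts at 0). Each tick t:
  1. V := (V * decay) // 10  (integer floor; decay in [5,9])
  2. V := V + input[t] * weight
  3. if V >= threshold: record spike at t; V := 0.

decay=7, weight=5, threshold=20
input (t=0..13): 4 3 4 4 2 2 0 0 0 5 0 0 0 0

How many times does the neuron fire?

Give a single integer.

t=0: input=4 -> V=0 FIRE
t=1: input=3 -> V=15
t=2: input=4 -> V=0 FIRE
t=3: input=4 -> V=0 FIRE
t=4: input=2 -> V=10
t=5: input=2 -> V=17
t=6: input=0 -> V=11
t=7: input=0 -> V=7
t=8: input=0 -> V=4
t=9: input=5 -> V=0 FIRE
t=10: input=0 -> V=0
t=11: input=0 -> V=0
t=12: input=0 -> V=0
t=13: input=0 -> V=0

Answer: 4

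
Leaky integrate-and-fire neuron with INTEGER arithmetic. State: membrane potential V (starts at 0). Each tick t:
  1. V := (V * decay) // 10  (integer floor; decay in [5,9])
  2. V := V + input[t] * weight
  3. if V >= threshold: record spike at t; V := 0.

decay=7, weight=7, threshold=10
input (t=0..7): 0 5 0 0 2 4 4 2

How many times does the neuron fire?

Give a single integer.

t=0: input=0 -> V=0
t=1: input=5 -> V=0 FIRE
t=2: input=0 -> V=0
t=3: input=0 -> V=0
t=4: input=2 -> V=0 FIRE
t=5: input=4 -> V=0 FIRE
t=6: input=4 -> V=0 FIRE
t=7: input=2 -> V=0 FIRE

Answer: 5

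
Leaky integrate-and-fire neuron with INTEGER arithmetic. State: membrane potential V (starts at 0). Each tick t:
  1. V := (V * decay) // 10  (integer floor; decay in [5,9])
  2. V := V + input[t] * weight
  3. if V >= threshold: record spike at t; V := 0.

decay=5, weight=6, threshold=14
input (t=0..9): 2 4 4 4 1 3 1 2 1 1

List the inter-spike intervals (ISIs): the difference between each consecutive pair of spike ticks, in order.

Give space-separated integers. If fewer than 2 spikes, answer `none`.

Answer: 1 1 2 2

Derivation:
t=0: input=2 -> V=12
t=1: input=4 -> V=0 FIRE
t=2: input=4 -> V=0 FIRE
t=3: input=4 -> V=0 FIRE
t=4: input=1 -> V=6
t=5: input=3 -> V=0 FIRE
t=6: input=1 -> V=6
t=7: input=2 -> V=0 FIRE
t=8: input=1 -> V=6
t=9: input=1 -> V=9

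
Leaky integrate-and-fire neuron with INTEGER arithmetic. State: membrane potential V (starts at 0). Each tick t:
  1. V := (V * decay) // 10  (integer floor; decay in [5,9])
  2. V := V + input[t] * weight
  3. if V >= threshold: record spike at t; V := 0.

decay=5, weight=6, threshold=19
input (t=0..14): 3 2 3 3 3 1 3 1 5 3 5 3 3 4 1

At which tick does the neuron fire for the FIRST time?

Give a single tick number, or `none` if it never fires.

t=0: input=3 -> V=18
t=1: input=2 -> V=0 FIRE
t=2: input=3 -> V=18
t=3: input=3 -> V=0 FIRE
t=4: input=3 -> V=18
t=5: input=1 -> V=15
t=6: input=3 -> V=0 FIRE
t=7: input=1 -> V=6
t=8: input=5 -> V=0 FIRE
t=9: input=3 -> V=18
t=10: input=5 -> V=0 FIRE
t=11: input=3 -> V=18
t=12: input=3 -> V=0 FIRE
t=13: input=4 -> V=0 FIRE
t=14: input=1 -> V=6

Answer: 1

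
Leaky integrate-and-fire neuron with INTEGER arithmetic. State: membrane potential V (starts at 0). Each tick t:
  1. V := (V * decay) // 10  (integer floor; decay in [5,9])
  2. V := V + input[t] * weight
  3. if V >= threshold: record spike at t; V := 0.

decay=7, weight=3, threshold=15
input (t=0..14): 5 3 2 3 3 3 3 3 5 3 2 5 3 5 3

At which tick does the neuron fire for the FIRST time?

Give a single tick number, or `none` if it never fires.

Answer: 0

Derivation:
t=0: input=5 -> V=0 FIRE
t=1: input=3 -> V=9
t=2: input=2 -> V=12
t=3: input=3 -> V=0 FIRE
t=4: input=3 -> V=9
t=5: input=3 -> V=0 FIRE
t=6: input=3 -> V=9
t=7: input=3 -> V=0 FIRE
t=8: input=5 -> V=0 FIRE
t=9: input=3 -> V=9
t=10: input=2 -> V=12
t=11: input=5 -> V=0 FIRE
t=12: input=3 -> V=9
t=13: input=5 -> V=0 FIRE
t=14: input=3 -> V=9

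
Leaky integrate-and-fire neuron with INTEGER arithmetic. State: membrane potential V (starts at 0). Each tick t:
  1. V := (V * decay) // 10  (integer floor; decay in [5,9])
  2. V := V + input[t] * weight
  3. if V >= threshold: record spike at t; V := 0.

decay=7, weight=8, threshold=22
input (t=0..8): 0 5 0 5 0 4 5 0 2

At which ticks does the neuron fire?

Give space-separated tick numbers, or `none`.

t=0: input=0 -> V=0
t=1: input=5 -> V=0 FIRE
t=2: input=0 -> V=0
t=3: input=5 -> V=0 FIRE
t=4: input=0 -> V=0
t=5: input=4 -> V=0 FIRE
t=6: input=5 -> V=0 FIRE
t=7: input=0 -> V=0
t=8: input=2 -> V=16

Answer: 1 3 5 6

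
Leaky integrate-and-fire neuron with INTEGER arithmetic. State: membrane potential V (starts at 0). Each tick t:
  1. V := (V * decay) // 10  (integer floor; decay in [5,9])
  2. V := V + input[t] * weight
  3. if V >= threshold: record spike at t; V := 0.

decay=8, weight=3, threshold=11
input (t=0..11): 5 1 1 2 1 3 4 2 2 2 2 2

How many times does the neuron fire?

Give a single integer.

Answer: 4

Derivation:
t=0: input=5 -> V=0 FIRE
t=1: input=1 -> V=3
t=2: input=1 -> V=5
t=3: input=2 -> V=10
t=4: input=1 -> V=0 FIRE
t=5: input=3 -> V=9
t=6: input=4 -> V=0 FIRE
t=7: input=2 -> V=6
t=8: input=2 -> V=10
t=9: input=2 -> V=0 FIRE
t=10: input=2 -> V=6
t=11: input=2 -> V=10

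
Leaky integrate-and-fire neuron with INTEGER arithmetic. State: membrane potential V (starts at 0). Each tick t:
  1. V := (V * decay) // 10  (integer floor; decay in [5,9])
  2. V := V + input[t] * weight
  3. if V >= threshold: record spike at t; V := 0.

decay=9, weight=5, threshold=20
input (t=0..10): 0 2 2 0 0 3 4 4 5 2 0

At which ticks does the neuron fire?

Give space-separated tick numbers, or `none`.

t=0: input=0 -> V=0
t=1: input=2 -> V=10
t=2: input=2 -> V=19
t=3: input=0 -> V=17
t=4: input=0 -> V=15
t=5: input=3 -> V=0 FIRE
t=6: input=4 -> V=0 FIRE
t=7: input=4 -> V=0 FIRE
t=8: input=5 -> V=0 FIRE
t=9: input=2 -> V=10
t=10: input=0 -> V=9

Answer: 5 6 7 8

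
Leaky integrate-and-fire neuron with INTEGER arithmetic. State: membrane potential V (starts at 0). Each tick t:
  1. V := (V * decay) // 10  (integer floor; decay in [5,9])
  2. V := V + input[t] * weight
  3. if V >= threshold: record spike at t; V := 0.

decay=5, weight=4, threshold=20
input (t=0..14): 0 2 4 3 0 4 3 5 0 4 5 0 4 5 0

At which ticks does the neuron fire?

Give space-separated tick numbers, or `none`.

t=0: input=0 -> V=0
t=1: input=2 -> V=8
t=2: input=4 -> V=0 FIRE
t=3: input=3 -> V=12
t=4: input=0 -> V=6
t=5: input=4 -> V=19
t=6: input=3 -> V=0 FIRE
t=7: input=5 -> V=0 FIRE
t=8: input=0 -> V=0
t=9: input=4 -> V=16
t=10: input=5 -> V=0 FIRE
t=11: input=0 -> V=0
t=12: input=4 -> V=16
t=13: input=5 -> V=0 FIRE
t=14: input=0 -> V=0

Answer: 2 6 7 10 13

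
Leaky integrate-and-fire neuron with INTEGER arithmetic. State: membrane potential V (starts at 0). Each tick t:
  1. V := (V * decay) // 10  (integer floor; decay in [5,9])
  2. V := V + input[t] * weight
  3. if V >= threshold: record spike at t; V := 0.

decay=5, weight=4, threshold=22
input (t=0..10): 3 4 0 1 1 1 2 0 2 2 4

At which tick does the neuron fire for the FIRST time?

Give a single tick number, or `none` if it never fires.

t=0: input=3 -> V=12
t=1: input=4 -> V=0 FIRE
t=2: input=0 -> V=0
t=3: input=1 -> V=4
t=4: input=1 -> V=6
t=5: input=1 -> V=7
t=6: input=2 -> V=11
t=7: input=0 -> V=5
t=8: input=2 -> V=10
t=9: input=2 -> V=13
t=10: input=4 -> V=0 FIRE

Answer: 1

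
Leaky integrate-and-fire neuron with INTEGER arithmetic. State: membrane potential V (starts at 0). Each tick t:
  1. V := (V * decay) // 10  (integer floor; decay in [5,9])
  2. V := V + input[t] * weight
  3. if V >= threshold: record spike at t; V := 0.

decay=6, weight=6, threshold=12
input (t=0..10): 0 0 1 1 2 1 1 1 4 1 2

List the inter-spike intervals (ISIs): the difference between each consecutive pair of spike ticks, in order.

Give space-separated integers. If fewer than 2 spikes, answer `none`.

Answer: 4 2

Derivation:
t=0: input=0 -> V=0
t=1: input=0 -> V=0
t=2: input=1 -> V=6
t=3: input=1 -> V=9
t=4: input=2 -> V=0 FIRE
t=5: input=1 -> V=6
t=6: input=1 -> V=9
t=7: input=1 -> V=11
t=8: input=4 -> V=0 FIRE
t=9: input=1 -> V=6
t=10: input=2 -> V=0 FIRE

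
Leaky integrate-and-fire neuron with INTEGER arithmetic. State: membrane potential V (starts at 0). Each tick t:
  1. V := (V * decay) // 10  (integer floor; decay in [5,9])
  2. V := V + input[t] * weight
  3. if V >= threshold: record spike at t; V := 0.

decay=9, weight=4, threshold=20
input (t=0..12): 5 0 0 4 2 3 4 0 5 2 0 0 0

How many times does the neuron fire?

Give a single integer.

Answer: 4

Derivation:
t=0: input=5 -> V=0 FIRE
t=1: input=0 -> V=0
t=2: input=0 -> V=0
t=3: input=4 -> V=16
t=4: input=2 -> V=0 FIRE
t=5: input=3 -> V=12
t=6: input=4 -> V=0 FIRE
t=7: input=0 -> V=0
t=8: input=5 -> V=0 FIRE
t=9: input=2 -> V=8
t=10: input=0 -> V=7
t=11: input=0 -> V=6
t=12: input=0 -> V=5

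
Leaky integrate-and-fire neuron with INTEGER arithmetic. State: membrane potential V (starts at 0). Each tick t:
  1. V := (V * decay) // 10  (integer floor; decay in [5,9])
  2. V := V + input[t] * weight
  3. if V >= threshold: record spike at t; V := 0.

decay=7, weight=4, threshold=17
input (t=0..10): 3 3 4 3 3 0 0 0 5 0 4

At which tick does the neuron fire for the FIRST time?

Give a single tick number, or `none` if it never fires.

Answer: 1

Derivation:
t=0: input=3 -> V=12
t=1: input=3 -> V=0 FIRE
t=2: input=4 -> V=16
t=3: input=3 -> V=0 FIRE
t=4: input=3 -> V=12
t=5: input=0 -> V=8
t=6: input=0 -> V=5
t=7: input=0 -> V=3
t=8: input=5 -> V=0 FIRE
t=9: input=0 -> V=0
t=10: input=4 -> V=16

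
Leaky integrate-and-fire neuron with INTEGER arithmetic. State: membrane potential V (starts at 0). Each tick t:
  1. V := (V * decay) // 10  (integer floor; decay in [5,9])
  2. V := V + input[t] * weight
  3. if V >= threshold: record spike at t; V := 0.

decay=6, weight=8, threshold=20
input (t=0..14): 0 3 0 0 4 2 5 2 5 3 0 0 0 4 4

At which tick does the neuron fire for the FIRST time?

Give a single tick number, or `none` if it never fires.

t=0: input=0 -> V=0
t=1: input=3 -> V=0 FIRE
t=2: input=0 -> V=0
t=3: input=0 -> V=0
t=4: input=4 -> V=0 FIRE
t=5: input=2 -> V=16
t=6: input=5 -> V=0 FIRE
t=7: input=2 -> V=16
t=8: input=5 -> V=0 FIRE
t=9: input=3 -> V=0 FIRE
t=10: input=0 -> V=0
t=11: input=0 -> V=0
t=12: input=0 -> V=0
t=13: input=4 -> V=0 FIRE
t=14: input=4 -> V=0 FIRE

Answer: 1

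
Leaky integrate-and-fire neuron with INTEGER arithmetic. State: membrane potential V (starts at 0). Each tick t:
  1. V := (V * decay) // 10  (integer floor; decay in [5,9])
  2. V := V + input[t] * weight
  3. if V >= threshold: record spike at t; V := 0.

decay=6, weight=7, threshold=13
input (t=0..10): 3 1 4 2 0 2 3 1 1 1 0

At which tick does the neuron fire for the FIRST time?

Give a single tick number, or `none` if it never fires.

t=0: input=3 -> V=0 FIRE
t=1: input=1 -> V=7
t=2: input=4 -> V=0 FIRE
t=3: input=2 -> V=0 FIRE
t=4: input=0 -> V=0
t=5: input=2 -> V=0 FIRE
t=6: input=3 -> V=0 FIRE
t=7: input=1 -> V=7
t=8: input=1 -> V=11
t=9: input=1 -> V=0 FIRE
t=10: input=0 -> V=0

Answer: 0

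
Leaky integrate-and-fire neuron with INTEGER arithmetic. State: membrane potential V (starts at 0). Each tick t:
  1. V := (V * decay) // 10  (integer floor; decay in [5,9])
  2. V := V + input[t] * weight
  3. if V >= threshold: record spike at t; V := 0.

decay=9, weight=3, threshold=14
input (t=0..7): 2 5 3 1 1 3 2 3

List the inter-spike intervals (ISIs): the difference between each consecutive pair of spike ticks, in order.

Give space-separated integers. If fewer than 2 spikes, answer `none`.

t=0: input=2 -> V=6
t=1: input=5 -> V=0 FIRE
t=2: input=3 -> V=9
t=3: input=1 -> V=11
t=4: input=1 -> V=12
t=5: input=3 -> V=0 FIRE
t=6: input=2 -> V=6
t=7: input=3 -> V=0 FIRE

Answer: 4 2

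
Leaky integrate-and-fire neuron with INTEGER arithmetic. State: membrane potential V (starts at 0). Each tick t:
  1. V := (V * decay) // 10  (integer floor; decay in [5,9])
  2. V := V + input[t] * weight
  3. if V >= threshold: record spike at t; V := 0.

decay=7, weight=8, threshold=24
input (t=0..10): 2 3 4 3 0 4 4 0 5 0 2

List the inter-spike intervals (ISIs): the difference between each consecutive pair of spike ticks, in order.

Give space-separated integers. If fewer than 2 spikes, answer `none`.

Answer: 1 1 2 1 2

Derivation:
t=0: input=2 -> V=16
t=1: input=3 -> V=0 FIRE
t=2: input=4 -> V=0 FIRE
t=3: input=3 -> V=0 FIRE
t=4: input=0 -> V=0
t=5: input=4 -> V=0 FIRE
t=6: input=4 -> V=0 FIRE
t=7: input=0 -> V=0
t=8: input=5 -> V=0 FIRE
t=9: input=0 -> V=0
t=10: input=2 -> V=16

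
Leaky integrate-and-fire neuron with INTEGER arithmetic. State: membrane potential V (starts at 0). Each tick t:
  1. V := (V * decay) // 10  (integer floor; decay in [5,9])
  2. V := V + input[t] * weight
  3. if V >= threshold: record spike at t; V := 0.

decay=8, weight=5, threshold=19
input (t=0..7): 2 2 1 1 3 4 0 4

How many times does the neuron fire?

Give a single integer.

Answer: 4

Derivation:
t=0: input=2 -> V=10
t=1: input=2 -> V=18
t=2: input=1 -> V=0 FIRE
t=3: input=1 -> V=5
t=4: input=3 -> V=0 FIRE
t=5: input=4 -> V=0 FIRE
t=6: input=0 -> V=0
t=7: input=4 -> V=0 FIRE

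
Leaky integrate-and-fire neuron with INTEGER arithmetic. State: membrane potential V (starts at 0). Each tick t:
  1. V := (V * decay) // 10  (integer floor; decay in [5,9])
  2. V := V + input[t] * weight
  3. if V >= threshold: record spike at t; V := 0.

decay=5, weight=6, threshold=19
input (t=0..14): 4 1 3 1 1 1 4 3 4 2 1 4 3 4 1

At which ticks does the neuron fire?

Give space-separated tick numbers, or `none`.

Answer: 0 2 6 8 11 13

Derivation:
t=0: input=4 -> V=0 FIRE
t=1: input=1 -> V=6
t=2: input=3 -> V=0 FIRE
t=3: input=1 -> V=6
t=4: input=1 -> V=9
t=5: input=1 -> V=10
t=6: input=4 -> V=0 FIRE
t=7: input=3 -> V=18
t=8: input=4 -> V=0 FIRE
t=9: input=2 -> V=12
t=10: input=1 -> V=12
t=11: input=4 -> V=0 FIRE
t=12: input=3 -> V=18
t=13: input=4 -> V=0 FIRE
t=14: input=1 -> V=6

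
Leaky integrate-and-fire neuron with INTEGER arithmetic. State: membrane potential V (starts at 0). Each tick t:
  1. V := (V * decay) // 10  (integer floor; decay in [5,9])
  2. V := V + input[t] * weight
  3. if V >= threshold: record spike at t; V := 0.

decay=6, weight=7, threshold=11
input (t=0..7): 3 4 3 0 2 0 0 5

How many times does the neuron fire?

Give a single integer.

Answer: 5

Derivation:
t=0: input=3 -> V=0 FIRE
t=1: input=4 -> V=0 FIRE
t=2: input=3 -> V=0 FIRE
t=3: input=0 -> V=0
t=4: input=2 -> V=0 FIRE
t=5: input=0 -> V=0
t=6: input=0 -> V=0
t=7: input=5 -> V=0 FIRE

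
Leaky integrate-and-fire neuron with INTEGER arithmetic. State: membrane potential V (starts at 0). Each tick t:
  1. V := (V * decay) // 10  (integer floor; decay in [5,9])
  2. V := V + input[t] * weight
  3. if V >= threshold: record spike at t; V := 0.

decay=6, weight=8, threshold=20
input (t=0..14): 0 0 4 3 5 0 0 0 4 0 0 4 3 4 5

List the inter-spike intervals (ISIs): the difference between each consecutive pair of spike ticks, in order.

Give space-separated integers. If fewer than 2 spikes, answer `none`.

t=0: input=0 -> V=0
t=1: input=0 -> V=0
t=2: input=4 -> V=0 FIRE
t=3: input=3 -> V=0 FIRE
t=4: input=5 -> V=0 FIRE
t=5: input=0 -> V=0
t=6: input=0 -> V=0
t=7: input=0 -> V=0
t=8: input=4 -> V=0 FIRE
t=9: input=0 -> V=0
t=10: input=0 -> V=0
t=11: input=4 -> V=0 FIRE
t=12: input=3 -> V=0 FIRE
t=13: input=4 -> V=0 FIRE
t=14: input=5 -> V=0 FIRE

Answer: 1 1 4 3 1 1 1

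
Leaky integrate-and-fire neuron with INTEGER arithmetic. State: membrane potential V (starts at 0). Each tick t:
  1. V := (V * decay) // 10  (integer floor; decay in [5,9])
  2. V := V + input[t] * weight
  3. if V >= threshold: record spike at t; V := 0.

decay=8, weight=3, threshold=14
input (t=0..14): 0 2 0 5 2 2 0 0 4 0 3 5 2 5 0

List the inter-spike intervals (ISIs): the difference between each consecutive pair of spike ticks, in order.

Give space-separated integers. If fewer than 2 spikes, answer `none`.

t=0: input=0 -> V=0
t=1: input=2 -> V=6
t=2: input=0 -> V=4
t=3: input=5 -> V=0 FIRE
t=4: input=2 -> V=6
t=5: input=2 -> V=10
t=6: input=0 -> V=8
t=7: input=0 -> V=6
t=8: input=4 -> V=0 FIRE
t=9: input=0 -> V=0
t=10: input=3 -> V=9
t=11: input=5 -> V=0 FIRE
t=12: input=2 -> V=6
t=13: input=5 -> V=0 FIRE
t=14: input=0 -> V=0

Answer: 5 3 2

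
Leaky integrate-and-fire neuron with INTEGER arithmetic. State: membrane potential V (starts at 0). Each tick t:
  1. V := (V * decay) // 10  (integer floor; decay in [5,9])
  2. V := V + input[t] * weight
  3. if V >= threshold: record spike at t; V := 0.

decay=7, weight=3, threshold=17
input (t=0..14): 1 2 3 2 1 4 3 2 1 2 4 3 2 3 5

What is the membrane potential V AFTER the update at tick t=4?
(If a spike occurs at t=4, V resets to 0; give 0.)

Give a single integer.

Answer: 13

Derivation:
t=0: input=1 -> V=3
t=1: input=2 -> V=8
t=2: input=3 -> V=14
t=3: input=2 -> V=15
t=4: input=1 -> V=13
t=5: input=4 -> V=0 FIRE
t=6: input=3 -> V=9
t=7: input=2 -> V=12
t=8: input=1 -> V=11
t=9: input=2 -> V=13
t=10: input=4 -> V=0 FIRE
t=11: input=3 -> V=9
t=12: input=2 -> V=12
t=13: input=3 -> V=0 FIRE
t=14: input=5 -> V=15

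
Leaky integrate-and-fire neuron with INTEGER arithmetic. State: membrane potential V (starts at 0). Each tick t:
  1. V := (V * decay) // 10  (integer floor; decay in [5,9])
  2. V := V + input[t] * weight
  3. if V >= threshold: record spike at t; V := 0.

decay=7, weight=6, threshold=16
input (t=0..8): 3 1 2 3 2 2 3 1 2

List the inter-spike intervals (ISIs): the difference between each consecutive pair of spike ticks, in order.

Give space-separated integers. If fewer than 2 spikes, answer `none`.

Answer: 2 1 2 1 2

Derivation:
t=0: input=3 -> V=0 FIRE
t=1: input=1 -> V=6
t=2: input=2 -> V=0 FIRE
t=3: input=3 -> V=0 FIRE
t=4: input=2 -> V=12
t=5: input=2 -> V=0 FIRE
t=6: input=3 -> V=0 FIRE
t=7: input=1 -> V=6
t=8: input=2 -> V=0 FIRE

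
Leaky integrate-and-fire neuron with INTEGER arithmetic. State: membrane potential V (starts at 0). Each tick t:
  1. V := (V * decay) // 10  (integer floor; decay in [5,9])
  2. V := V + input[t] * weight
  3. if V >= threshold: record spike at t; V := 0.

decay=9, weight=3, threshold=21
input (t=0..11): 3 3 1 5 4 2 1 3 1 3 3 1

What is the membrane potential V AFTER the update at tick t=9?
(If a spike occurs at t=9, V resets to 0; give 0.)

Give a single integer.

Answer: 11

Derivation:
t=0: input=3 -> V=9
t=1: input=3 -> V=17
t=2: input=1 -> V=18
t=3: input=5 -> V=0 FIRE
t=4: input=4 -> V=12
t=5: input=2 -> V=16
t=6: input=1 -> V=17
t=7: input=3 -> V=0 FIRE
t=8: input=1 -> V=3
t=9: input=3 -> V=11
t=10: input=3 -> V=18
t=11: input=1 -> V=19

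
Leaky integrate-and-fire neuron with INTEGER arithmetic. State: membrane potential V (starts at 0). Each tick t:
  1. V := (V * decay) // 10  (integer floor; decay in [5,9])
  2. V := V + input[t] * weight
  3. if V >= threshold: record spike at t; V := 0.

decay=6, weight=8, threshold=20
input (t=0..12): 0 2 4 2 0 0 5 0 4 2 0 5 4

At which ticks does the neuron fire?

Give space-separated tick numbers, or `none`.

Answer: 2 6 8 11 12

Derivation:
t=0: input=0 -> V=0
t=1: input=2 -> V=16
t=2: input=4 -> V=0 FIRE
t=3: input=2 -> V=16
t=4: input=0 -> V=9
t=5: input=0 -> V=5
t=6: input=5 -> V=0 FIRE
t=7: input=0 -> V=0
t=8: input=4 -> V=0 FIRE
t=9: input=2 -> V=16
t=10: input=0 -> V=9
t=11: input=5 -> V=0 FIRE
t=12: input=4 -> V=0 FIRE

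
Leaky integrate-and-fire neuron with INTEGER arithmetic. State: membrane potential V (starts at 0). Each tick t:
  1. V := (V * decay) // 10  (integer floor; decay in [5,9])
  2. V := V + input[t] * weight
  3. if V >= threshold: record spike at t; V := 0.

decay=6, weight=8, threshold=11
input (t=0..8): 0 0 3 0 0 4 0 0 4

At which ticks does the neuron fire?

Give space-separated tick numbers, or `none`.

Answer: 2 5 8

Derivation:
t=0: input=0 -> V=0
t=1: input=0 -> V=0
t=2: input=3 -> V=0 FIRE
t=3: input=0 -> V=0
t=4: input=0 -> V=0
t=5: input=4 -> V=0 FIRE
t=6: input=0 -> V=0
t=7: input=0 -> V=0
t=8: input=4 -> V=0 FIRE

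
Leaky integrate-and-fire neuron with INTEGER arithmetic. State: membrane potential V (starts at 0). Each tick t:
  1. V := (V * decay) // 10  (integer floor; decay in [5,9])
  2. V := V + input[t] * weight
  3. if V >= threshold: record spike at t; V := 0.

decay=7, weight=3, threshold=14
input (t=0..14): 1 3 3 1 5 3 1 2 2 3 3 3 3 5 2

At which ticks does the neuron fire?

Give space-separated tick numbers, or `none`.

t=0: input=1 -> V=3
t=1: input=3 -> V=11
t=2: input=3 -> V=0 FIRE
t=3: input=1 -> V=3
t=4: input=5 -> V=0 FIRE
t=5: input=3 -> V=9
t=6: input=1 -> V=9
t=7: input=2 -> V=12
t=8: input=2 -> V=0 FIRE
t=9: input=3 -> V=9
t=10: input=3 -> V=0 FIRE
t=11: input=3 -> V=9
t=12: input=3 -> V=0 FIRE
t=13: input=5 -> V=0 FIRE
t=14: input=2 -> V=6

Answer: 2 4 8 10 12 13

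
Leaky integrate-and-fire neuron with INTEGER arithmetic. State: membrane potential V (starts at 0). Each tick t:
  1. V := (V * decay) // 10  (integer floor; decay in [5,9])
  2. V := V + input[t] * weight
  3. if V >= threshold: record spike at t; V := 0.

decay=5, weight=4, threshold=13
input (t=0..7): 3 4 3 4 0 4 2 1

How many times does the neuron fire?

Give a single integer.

Answer: 3

Derivation:
t=0: input=3 -> V=12
t=1: input=4 -> V=0 FIRE
t=2: input=3 -> V=12
t=3: input=4 -> V=0 FIRE
t=4: input=0 -> V=0
t=5: input=4 -> V=0 FIRE
t=6: input=2 -> V=8
t=7: input=1 -> V=8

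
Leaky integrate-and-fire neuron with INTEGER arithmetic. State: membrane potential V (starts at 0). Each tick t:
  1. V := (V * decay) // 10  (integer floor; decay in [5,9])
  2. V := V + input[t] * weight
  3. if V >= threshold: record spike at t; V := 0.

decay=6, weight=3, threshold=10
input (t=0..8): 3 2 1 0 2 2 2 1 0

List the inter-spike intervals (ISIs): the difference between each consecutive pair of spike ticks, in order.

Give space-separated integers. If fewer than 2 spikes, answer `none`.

Answer: 5

Derivation:
t=0: input=3 -> V=9
t=1: input=2 -> V=0 FIRE
t=2: input=1 -> V=3
t=3: input=0 -> V=1
t=4: input=2 -> V=6
t=5: input=2 -> V=9
t=6: input=2 -> V=0 FIRE
t=7: input=1 -> V=3
t=8: input=0 -> V=1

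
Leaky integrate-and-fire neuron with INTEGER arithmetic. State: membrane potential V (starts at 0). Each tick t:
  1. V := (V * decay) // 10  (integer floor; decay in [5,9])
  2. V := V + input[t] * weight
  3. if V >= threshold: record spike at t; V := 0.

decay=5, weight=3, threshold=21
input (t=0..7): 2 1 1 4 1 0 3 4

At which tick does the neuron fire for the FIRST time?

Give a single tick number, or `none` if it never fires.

t=0: input=2 -> V=6
t=1: input=1 -> V=6
t=2: input=1 -> V=6
t=3: input=4 -> V=15
t=4: input=1 -> V=10
t=5: input=0 -> V=5
t=6: input=3 -> V=11
t=7: input=4 -> V=17

Answer: none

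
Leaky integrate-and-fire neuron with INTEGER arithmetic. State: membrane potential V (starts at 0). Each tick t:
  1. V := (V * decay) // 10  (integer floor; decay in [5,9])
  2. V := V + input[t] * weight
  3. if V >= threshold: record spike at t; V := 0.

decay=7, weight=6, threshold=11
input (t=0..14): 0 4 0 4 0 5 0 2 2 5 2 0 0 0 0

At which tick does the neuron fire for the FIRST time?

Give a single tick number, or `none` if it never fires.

t=0: input=0 -> V=0
t=1: input=4 -> V=0 FIRE
t=2: input=0 -> V=0
t=3: input=4 -> V=0 FIRE
t=4: input=0 -> V=0
t=5: input=5 -> V=0 FIRE
t=6: input=0 -> V=0
t=7: input=2 -> V=0 FIRE
t=8: input=2 -> V=0 FIRE
t=9: input=5 -> V=0 FIRE
t=10: input=2 -> V=0 FIRE
t=11: input=0 -> V=0
t=12: input=0 -> V=0
t=13: input=0 -> V=0
t=14: input=0 -> V=0

Answer: 1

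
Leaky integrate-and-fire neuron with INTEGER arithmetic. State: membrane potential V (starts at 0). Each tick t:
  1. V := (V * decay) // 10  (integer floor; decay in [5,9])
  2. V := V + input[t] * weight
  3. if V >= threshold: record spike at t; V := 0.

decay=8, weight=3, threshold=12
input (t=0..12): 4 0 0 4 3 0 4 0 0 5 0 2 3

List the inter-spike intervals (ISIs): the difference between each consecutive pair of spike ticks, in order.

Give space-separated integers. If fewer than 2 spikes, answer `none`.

Answer: 3 3 3 3

Derivation:
t=0: input=4 -> V=0 FIRE
t=1: input=0 -> V=0
t=2: input=0 -> V=0
t=3: input=4 -> V=0 FIRE
t=4: input=3 -> V=9
t=5: input=0 -> V=7
t=6: input=4 -> V=0 FIRE
t=7: input=0 -> V=0
t=8: input=0 -> V=0
t=9: input=5 -> V=0 FIRE
t=10: input=0 -> V=0
t=11: input=2 -> V=6
t=12: input=3 -> V=0 FIRE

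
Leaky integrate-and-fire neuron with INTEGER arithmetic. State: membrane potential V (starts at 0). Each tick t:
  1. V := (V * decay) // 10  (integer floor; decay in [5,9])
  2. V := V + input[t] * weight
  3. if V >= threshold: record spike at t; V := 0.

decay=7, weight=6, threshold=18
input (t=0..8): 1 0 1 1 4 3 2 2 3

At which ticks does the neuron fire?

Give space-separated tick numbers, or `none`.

t=0: input=1 -> V=6
t=1: input=0 -> V=4
t=2: input=1 -> V=8
t=3: input=1 -> V=11
t=4: input=4 -> V=0 FIRE
t=5: input=3 -> V=0 FIRE
t=6: input=2 -> V=12
t=7: input=2 -> V=0 FIRE
t=8: input=3 -> V=0 FIRE

Answer: 4 5 7 8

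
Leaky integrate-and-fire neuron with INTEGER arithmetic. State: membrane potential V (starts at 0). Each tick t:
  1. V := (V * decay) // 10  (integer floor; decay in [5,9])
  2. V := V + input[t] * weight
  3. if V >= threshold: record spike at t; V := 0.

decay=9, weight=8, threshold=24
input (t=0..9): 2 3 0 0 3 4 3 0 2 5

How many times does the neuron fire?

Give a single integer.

t=0: input=2 -> V=16
t=1: input=3 -> V=0 FIRE
t=2: input=0 -> V=0
t=3: input=0 -> V=0
t=4: input=3 -> V=0 FIRE
t=5: input=4 -> V=0 FIRE
t=6: input=3 -> V=0 FIRE
t=7: input=0 -> V=0
t=8: input=2 -> V=16
t=9: input=5 -> V=0 FIRE

Answer: 5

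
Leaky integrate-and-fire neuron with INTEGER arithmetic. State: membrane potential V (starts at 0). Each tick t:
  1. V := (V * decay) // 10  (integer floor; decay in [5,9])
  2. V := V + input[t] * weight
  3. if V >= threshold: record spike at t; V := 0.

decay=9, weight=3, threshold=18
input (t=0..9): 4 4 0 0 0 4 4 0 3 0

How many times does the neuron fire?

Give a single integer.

Answer: 2

Derivation:
t=0: input=4 -> V=12
t=1: input=4 -> V=0 FIRE
t=2: input=0 -> V=0
t=3: input=0 -> V=0
t=4: input=0 -> V=0
t=5: input=4 -> V=12
t=6: input=4 -> V=0 FIRE
t=7: input=0 -> V=0
t=8: input=3 -> V=9
t=9: input=0 -> V=8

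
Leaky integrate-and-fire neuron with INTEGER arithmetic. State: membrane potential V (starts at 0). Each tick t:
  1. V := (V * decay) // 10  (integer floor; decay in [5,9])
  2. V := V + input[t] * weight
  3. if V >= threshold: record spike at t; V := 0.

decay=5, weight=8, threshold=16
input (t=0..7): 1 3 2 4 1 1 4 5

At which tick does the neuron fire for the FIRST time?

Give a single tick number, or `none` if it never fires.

t=0: input=1 -> V=8
t=1: input=3 -> V=0 FIRE
t=2: input=2 -> V=0 FIRE
t=3: input=4 -> V=0 FIRE
t=4: input=1 -> V=8
t=5: input=1 -> V=12
t=6: input=4 -> V=0 FIRE
t=7: input=5 -> V=0 FIRE

Answer: 1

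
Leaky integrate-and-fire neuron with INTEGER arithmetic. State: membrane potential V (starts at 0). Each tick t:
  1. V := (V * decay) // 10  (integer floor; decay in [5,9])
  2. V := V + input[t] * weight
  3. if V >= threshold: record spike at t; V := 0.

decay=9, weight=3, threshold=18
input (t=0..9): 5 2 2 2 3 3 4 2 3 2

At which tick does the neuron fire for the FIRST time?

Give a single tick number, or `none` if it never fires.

Answer: 1

Derivation:
t=0: input=5 -> V=15
t=1: input=2 -> V=0 FIRE
t=2: input=2 -> V=6
t=3: input=2 -> V=11
t=4: input=3 -> V=0 FIRE
t=5: input=3 -> V=9
t=6: input=4 -> V=0 FIRE
t=7: input=2 -> V=6
t=8: input=3 -> V=14
t=9: input=2 -> V=0 FIRE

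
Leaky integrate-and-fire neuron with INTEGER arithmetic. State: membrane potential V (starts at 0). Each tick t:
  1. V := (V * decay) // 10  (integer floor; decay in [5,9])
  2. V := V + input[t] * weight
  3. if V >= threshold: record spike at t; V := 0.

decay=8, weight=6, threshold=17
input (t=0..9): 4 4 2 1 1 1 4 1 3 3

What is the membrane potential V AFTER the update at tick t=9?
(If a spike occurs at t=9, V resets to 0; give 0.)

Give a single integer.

t=0: input=4 -> V=0 FIRE
t=1: input=4 -> V=0 FIRE
t=2: input=2 -> V=12
t=3: input=1 -> V=15
t=4: input=1 -> V=0 FIRE
t=5: input=1 -> V=6
t=6: input=4 -> V=0 FIRE
t=7: input=1 -> V=6
t=8: input=3 -> V=0 FIRE
t=9: input=3 -> V=0 FIRE

Answer: 0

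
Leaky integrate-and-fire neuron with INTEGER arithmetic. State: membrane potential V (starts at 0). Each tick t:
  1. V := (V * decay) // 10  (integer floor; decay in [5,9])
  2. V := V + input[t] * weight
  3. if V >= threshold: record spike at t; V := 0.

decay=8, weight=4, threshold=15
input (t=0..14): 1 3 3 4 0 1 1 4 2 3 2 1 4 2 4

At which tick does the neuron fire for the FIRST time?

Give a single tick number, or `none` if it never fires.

Answer: 1

Derivation:
t=0: input=1 -> V=4
t=1: input=3 -> V=0 FIRE
t=2: input=3 -> V=12
t=3: input=4 -> V=0 FIRE
t=4: input=0 -> V=0
t=5: input=1 -> V=4
t=6: input=1 -> V=7
t=7: input=4 -> V=0 FIRE
t=8: input=2 -> V=8
t=9: input=3 -> V=0 FIRE
t=10: input=2 -> V=8
t=11: input=1 -> V=10
t=12: input=4 -> V=0 FIRE
t=13: input=2 -> V=8
t=14: input=4 -> V=0 FIRE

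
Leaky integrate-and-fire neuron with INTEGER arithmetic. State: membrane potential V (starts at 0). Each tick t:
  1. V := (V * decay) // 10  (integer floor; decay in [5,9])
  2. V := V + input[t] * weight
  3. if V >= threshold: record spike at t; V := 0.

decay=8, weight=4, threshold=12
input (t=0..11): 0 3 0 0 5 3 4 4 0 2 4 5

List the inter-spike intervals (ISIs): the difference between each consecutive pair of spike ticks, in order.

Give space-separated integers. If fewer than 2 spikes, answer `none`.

t=0: input=0 -> V=0
t=1: input=3 -> V=0 FIRE
t=2: input=0 -> V=0
t=3: input=0 -> V=0
t=4: input=5 -> V=0 FIRE
t=5: input=3 -> V=0 FIRE
t=6: input=4 -> V=0 FIRE
t=7: input=4 -> V=0 FIRE
t=8: input=0 -> V=0
t=9: input=2 -> V=8
t=10: input=4 -> V=0 FIRE
t=11: input=5 -> V=0 FIRE

Answer: 3 1 1 1 3 1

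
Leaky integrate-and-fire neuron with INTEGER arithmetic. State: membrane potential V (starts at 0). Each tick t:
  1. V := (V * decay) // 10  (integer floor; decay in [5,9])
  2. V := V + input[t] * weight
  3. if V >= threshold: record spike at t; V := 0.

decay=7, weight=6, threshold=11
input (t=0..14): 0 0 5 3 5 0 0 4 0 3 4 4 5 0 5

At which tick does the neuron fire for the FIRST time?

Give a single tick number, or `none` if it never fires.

Answer: 2

Derivation:
t=0: input=0 -> V=0
t=1: input=0 -> V=0
t=2: input=5 -> V=0 FIRE
t=3: input=3 -> V=0 FIRE
t=4: input=5 -> V=0 FIRE
t=5: input=0 -> V=0
t=6: input=0 -> V=0
t=7: input=4 -> V=0 FIRE
t=8: input=0 -> V=0
t=9: input=3 -> V=0 FIRE
t=10: input=4 -> V=0 FIRE
t=11: input=4 -> V=0 FIRE
t=12: input=5 -> V=0 FIRE
t=13: input=0 -> V=0
t=14: input=5 -> V=0 FIRE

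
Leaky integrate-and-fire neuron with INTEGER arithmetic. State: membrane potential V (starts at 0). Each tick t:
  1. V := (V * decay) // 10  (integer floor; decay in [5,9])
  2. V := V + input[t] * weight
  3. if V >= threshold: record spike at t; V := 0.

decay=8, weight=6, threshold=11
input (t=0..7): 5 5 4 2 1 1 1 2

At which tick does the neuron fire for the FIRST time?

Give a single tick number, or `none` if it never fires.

t=0: input=5 -> V=0 FIRE
t=1: input=5 -> V=0 FIRE
t=2: input=4 -> V=0 FIRE
t=3: input=2 -> V=0 FIRE
t=4: input=1 -> V=6
t=5: input=1 -> V=10
t=6: input=1 -> V=0 FIRE
t=7: input=2 -> V=0 FIRE

Answer: 0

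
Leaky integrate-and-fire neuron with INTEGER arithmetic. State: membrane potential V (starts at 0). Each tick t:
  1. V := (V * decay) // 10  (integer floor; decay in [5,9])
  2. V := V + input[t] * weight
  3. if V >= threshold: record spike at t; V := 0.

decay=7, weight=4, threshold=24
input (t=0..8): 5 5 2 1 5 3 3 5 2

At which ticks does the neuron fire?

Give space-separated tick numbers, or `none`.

Answer: 1 4 7

Derivation:
t=0: input=5 -> V=20
t=1: input=5 -> V=0 FIRE
t=2: input=2 -> V=8
t=3: input=1 -> V=9
t=4: input=5 -> V=0 FIRE
t=5: input=3 -> V=12
t=6: input=3 -> V=20
t=7: input=5 -> V=0 FIRE
t=8: input=2 -> V=8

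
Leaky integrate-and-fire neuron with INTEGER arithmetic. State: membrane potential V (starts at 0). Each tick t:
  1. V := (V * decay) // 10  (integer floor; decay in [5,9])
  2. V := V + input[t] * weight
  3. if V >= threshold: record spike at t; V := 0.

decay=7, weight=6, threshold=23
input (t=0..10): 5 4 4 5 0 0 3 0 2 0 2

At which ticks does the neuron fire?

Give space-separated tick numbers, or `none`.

t=0: input=5 -> V=0 FIRE
t=1: input=4 -> V=0 FIRE
t=2: input=4 -> V=0 FIRE
t=3: input=5 -> V=0 FIRE
t=4: input=0 -> V=0
t=5: input=0 -> V=0
t=6: input=3 -> V=18
t=7: input=0 -> V=12
t=8: input=2 -> V=20
t=9: input=0 -> V=14
t=10: input=2 -> V=21

Answer: 0 1 2 3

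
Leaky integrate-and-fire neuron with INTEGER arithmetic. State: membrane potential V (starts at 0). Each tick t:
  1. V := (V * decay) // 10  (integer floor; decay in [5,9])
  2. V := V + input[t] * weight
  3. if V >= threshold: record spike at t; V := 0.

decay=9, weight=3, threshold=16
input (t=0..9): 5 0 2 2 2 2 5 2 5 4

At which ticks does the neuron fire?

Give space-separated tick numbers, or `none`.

Answer: 2 6 8

Derivation:
t=0: input=5 -> V=15
t=1: input=0 -> V=13
t=2: input=2 -> V=0 FIRE
t=3: input=2 -> V=6
t=4: input=2 -> V=11
t=5: input=2 -> V=15
t=6: input=5 -> V=0 FIRE
t=7: input=2 -> V=6
t=8: input=5 -> V=0 FIRE
t=9: input=4 -> V=12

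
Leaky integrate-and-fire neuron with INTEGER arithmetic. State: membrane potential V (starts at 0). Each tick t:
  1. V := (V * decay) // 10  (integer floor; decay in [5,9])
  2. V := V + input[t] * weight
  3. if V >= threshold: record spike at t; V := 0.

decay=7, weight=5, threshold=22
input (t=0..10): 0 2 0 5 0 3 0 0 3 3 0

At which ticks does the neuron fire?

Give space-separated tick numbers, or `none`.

t=0: input=0 -> V=0
t=1: input=2 -> V=10
t=2: input=0 -> V=7
t=3: input=5 -> V=0 FIRE
t=4: input=0 -> V=0
t=5: input=3 -> V=15
t=6: input=0 -> V=10
t=7: input=0 -> V=7
t=8: input=3 -> V=19
t=9: input=3 -> V=0 FIRE
t=10: input=0 -> V=0

Answer: 3 9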